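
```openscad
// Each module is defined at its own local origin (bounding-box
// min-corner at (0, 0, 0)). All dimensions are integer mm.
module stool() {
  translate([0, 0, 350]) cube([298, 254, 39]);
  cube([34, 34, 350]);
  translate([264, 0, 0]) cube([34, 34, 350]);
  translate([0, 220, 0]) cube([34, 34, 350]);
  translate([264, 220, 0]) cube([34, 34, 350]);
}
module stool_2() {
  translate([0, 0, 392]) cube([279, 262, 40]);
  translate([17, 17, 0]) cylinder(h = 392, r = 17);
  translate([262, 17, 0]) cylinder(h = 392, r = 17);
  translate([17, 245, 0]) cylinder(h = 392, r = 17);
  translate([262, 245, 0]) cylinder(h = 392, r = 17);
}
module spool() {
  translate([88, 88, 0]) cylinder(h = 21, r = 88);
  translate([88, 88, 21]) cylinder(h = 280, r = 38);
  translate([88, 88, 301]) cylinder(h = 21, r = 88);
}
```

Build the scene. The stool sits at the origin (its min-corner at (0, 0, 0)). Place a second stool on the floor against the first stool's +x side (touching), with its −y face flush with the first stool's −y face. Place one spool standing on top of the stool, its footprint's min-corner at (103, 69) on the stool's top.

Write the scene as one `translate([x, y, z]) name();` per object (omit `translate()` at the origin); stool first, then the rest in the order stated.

stool();
translate([298, 0, 0]) stool_2();
translate([103, 69, 389]) spool();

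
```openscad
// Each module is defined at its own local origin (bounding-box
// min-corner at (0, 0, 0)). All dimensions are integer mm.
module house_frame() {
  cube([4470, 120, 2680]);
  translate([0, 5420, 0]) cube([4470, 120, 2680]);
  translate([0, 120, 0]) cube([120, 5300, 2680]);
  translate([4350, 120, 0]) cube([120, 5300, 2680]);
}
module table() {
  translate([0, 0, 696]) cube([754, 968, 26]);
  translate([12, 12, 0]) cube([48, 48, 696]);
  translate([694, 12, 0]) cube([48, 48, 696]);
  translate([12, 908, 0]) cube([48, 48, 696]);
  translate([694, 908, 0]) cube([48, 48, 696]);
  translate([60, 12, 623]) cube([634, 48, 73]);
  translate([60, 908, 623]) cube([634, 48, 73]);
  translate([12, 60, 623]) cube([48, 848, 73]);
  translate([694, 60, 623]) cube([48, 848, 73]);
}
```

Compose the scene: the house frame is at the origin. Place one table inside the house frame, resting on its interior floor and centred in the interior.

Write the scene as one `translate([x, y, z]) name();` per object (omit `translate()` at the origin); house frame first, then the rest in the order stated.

house_frame();
translate([1858, 2286, 0]) table();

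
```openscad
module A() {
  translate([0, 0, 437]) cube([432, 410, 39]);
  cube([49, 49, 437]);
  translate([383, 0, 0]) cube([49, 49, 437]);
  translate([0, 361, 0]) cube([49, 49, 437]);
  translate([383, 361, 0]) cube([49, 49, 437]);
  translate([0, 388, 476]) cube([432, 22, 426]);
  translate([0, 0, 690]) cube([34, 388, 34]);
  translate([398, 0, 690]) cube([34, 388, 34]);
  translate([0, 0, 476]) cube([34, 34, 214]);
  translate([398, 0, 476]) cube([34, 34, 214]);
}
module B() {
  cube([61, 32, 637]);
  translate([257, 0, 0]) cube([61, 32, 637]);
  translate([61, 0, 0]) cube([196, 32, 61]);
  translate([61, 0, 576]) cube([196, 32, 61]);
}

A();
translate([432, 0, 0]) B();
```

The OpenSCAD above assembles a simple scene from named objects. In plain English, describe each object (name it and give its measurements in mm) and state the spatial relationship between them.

A is a chair: 432×410 mm seat, 39 mm thick, top at z = 476 mm, on four 49 mm square corner legs flush with the seat edges. A 22 mm thick backrest slab spans the full seat width, extending 426 mm above the seat top, its back face flush with the seat's +y edge. Two armrests of 34×34 mm section run along each side from the seat's front edge to the front of the backrest, top faces 248 mm above the seat top and outer faces flush with the seat's x-edges; a 34×34 mm post under the front of each armrest stands on the seat at the front corner.

B is a picture frame with a 196×515 mm rectangular opening (x by z) and a uniform 61 mm border on every side. Frame depth is 32 mm along y. It is built from two vertical stiles running the full outside height and two horizontal rails spanning the gap between the stiles.

The picture frame is against the chair's +x side, with their −y faces flush.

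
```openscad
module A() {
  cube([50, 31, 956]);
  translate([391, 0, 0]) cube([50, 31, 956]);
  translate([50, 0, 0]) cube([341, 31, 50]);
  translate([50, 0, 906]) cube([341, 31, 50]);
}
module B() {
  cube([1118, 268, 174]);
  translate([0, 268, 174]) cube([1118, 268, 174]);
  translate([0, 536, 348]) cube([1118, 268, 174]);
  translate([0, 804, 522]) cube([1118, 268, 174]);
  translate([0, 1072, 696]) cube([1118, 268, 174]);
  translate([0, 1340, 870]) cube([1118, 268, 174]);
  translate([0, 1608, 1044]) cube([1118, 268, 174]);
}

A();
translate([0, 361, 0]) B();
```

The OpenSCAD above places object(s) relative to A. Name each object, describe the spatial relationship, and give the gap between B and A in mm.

The staircase's nearest face is 330 mm from the picture frame's +y face.

A is a picture frame. B is a staircase. The staircase is on the floor beside the picture frame on its +y side. The gap between the staircase and the picture frame is 330 mm.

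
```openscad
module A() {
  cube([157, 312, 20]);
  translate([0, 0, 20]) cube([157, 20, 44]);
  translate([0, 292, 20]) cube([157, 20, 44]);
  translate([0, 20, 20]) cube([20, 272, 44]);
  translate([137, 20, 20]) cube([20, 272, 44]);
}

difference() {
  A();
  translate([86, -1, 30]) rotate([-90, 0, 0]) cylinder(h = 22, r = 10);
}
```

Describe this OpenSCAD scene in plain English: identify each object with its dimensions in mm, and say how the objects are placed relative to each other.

A is an open-topped rectangular box: outside dimensions 157×312×64 mm, with a uniform wall and base thickness of 20 mm. The base is a full 157×312 slab on the floor; four walls sit on top of the base. The front and back walls (the −y and +y sides) span the full width; the two side walls fit between them.

The open box has a circular hole of radius 10 mm through its front wall, centred at (x = 86, z = 30).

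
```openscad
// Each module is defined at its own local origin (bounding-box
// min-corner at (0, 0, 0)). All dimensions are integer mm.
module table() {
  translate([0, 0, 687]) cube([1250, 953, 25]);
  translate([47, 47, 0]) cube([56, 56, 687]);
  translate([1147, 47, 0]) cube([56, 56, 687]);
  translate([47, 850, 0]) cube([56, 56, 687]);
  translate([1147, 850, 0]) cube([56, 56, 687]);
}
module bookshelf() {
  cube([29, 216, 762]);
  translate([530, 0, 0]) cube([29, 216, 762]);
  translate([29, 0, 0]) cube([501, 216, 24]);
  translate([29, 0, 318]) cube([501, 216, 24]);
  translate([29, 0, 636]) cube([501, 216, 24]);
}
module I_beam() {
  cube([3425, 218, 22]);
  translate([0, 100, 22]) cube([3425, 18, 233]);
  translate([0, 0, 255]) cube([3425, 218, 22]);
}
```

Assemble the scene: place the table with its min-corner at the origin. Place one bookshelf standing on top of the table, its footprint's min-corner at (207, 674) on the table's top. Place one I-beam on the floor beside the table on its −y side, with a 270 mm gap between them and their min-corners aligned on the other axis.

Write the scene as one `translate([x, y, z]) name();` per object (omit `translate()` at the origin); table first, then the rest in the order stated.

table();
translate([207, 674, 712]) bookshelf();
translate([0, -488, 0]) I_beam();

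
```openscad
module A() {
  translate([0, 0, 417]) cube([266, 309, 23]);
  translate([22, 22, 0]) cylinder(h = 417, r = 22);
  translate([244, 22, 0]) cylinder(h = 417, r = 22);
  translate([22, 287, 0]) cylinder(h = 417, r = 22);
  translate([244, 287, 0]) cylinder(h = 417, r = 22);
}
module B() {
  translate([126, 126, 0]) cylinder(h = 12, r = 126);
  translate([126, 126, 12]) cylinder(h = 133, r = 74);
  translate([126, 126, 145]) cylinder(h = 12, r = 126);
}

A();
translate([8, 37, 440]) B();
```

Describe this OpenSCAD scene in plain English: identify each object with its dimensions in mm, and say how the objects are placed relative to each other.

A is a four-legged stool. The seat is 266×309 mm, 23 mm thick, top at z = 440 mm. It stands on four round legs, each 44 mm in diameter, from z = 0 to the seat underside, each leg's axis is inset half a diameter from the nearest pair of seat edges (so the leg's bounding box is flush with the corner).

B is a spool: two coaxial disc flanges of radius 126 mm and thickness 12 mm, joined by a core cylinder of radius 74 mm and height 133 mm. The lower flange rests on z = 0 and the three cylinders share a vertical axis.

The spool is on top of the stool.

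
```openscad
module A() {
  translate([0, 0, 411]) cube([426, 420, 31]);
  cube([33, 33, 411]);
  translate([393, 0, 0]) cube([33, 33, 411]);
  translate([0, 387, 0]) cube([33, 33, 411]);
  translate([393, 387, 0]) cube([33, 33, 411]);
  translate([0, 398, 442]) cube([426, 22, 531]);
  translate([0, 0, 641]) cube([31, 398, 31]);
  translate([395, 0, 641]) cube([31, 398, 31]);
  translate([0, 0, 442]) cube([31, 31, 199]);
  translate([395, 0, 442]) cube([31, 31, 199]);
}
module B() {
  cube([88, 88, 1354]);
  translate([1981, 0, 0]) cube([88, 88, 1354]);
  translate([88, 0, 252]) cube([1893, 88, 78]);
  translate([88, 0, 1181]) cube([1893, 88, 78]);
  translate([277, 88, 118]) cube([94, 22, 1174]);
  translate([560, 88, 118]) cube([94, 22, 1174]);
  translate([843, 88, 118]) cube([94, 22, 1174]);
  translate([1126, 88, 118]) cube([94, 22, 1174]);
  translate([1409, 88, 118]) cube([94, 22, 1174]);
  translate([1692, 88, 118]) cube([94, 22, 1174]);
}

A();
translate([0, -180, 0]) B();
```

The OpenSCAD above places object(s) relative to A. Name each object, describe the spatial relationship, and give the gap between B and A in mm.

A is a chair. B is a fence section. The fence section is on the floor beside the chair on its −y side. The gap between the fence section and the chair is 70 mm.

The fence section's nearest face is 70 mm from the chair's −y face.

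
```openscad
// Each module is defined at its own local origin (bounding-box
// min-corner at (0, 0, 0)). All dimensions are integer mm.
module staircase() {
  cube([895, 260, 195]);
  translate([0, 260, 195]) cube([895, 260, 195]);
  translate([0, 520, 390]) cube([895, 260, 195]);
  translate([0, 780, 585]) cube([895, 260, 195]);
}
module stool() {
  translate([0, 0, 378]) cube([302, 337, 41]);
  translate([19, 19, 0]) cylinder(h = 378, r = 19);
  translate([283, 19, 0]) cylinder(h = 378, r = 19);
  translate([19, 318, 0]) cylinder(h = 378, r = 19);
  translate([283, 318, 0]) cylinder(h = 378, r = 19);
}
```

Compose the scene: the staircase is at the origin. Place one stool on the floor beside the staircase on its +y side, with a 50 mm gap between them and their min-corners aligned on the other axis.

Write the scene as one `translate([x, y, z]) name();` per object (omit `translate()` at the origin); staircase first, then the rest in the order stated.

staircase();
translate([0, 1090, 0]) stool();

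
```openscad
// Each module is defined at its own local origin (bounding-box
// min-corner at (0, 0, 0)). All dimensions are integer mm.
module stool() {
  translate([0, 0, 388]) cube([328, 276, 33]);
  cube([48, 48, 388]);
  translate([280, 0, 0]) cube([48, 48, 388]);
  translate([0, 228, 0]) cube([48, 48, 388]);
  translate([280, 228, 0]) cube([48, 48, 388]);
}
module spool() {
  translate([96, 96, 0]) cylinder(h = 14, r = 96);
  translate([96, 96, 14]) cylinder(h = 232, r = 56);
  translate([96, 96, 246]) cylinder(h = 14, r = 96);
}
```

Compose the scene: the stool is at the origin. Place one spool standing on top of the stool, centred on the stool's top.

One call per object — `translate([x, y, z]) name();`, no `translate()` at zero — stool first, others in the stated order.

stool();
translate([68, 42, 421]) spool();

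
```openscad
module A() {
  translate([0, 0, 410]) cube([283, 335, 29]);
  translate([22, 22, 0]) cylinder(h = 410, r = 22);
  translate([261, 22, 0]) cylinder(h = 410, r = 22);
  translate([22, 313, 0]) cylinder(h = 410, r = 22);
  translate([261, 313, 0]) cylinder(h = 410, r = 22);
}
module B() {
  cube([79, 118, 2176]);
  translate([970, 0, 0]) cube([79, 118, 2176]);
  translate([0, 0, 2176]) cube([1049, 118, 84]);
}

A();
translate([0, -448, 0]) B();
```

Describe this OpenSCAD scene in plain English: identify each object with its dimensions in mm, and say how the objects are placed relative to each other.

A is a four-legged stool. The seat is a 283×335×29 mm slab whose top surface is at z = 439 mm; four round legs, each 44 mm in diameter, run from the floor (z = 0) to the underside of the seat, each leg's axis is inset half a diameter from the nearest pair of seat edges (so the leg's bounding box is flush with the corner).

B is a door frame. The clear opening is 891 mm wide and 2176 mm high. Two 79 mm wide jambs, 118 mm deep, stand either side of the opening from the floor to the top of the opening. A 84 mm thick head sits across the top of both jambs, spanning the full outside width of the frame.

The door frame is on the floor beside the stool on its −y side.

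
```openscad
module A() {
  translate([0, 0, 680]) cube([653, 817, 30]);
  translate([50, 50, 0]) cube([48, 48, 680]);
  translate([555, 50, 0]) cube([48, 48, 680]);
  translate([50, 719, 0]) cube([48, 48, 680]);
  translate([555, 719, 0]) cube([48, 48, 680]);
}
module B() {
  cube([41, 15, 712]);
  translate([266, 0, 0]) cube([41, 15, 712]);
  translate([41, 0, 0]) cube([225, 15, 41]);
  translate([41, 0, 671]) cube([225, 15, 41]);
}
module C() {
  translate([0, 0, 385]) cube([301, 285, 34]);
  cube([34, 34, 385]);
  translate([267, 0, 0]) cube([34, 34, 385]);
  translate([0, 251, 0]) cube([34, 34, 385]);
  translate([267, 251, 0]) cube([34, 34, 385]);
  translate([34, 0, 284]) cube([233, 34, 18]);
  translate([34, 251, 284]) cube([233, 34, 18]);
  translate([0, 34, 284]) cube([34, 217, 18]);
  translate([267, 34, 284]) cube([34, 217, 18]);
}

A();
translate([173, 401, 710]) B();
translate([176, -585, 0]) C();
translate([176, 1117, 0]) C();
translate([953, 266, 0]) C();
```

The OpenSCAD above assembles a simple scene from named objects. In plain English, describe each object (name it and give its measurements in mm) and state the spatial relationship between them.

A is a rectangular dining table. The top is 653×817×30 mm with its upper surface at z = 710 mm. It stands on four 48×48 mm square legs, each inset 50 mm from the nearest pair of top edges, running from the floor to the underside of the top.

B is a rectangular picture frame lying in the x–z plane (depth along y). The opening is 225 mm wide (x) by 630 mm tall (z), surrounded by a border 41 mm wide on all four sides. The frame is 15 mm deep and is made of two full-height vertical stiles with two horizontal rails fitted between them.

C is a simple wooden stool: a rectangular seat 301 mm (x) by 285 mm (y), 34 mm thick, top face at z = 419 mm, on four square legs, each 34×34 mm in cross-section. The legs rest on z = 0, each flush with a corner of the seat. Four stretchers, 34 mm wide and 18 mm tall, connect adjacent legs with their undersides at z = 284 mm, each running between the inner faces of the legs it joins and aligned with the legs' outer faces on the other axis.

The picture frame is on top of the table, centred. Three stools sit around the table at the −y, +y, +x sides.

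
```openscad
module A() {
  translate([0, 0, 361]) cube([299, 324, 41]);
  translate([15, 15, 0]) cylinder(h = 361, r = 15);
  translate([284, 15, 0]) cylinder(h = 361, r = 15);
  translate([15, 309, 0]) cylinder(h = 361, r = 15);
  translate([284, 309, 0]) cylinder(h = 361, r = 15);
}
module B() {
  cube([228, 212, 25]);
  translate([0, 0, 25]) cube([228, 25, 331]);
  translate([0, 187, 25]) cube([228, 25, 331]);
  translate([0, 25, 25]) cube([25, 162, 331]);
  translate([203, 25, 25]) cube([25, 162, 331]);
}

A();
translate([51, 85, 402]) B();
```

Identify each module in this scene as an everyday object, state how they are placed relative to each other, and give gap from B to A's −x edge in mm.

The open box's min-x is at 51; the stool's min-x is 0; gap = 51 mm.

A is a stool. B is an open box. The open box is on top of the stool. The gap from the open box to the stool's −x edge is 51 mm.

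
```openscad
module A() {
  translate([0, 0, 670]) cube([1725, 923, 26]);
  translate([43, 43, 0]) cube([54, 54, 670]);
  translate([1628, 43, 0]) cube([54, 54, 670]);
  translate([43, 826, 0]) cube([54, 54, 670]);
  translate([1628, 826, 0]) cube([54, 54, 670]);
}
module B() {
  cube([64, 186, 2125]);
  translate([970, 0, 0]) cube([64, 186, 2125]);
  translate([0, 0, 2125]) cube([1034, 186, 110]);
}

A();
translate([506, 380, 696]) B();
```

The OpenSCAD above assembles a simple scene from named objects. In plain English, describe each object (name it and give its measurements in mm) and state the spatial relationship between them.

A is a table: top 1725 mm (x) × 923 mm (y), 26 mm thick, upper face at z = 696 mm, on four 54×54 mm square legs, each inset 43 mm from the nearest pair of top edges, running from z = 0 to the bottom of the top.

B is a rectangular door frame: two vertical jambs of 64×186 mm section, 2125 mm tall, with a clear opening 906 mm wide between their inner faces. A header 110 mm tall and 186 mm deep lies on top of the jambs and spans the full outside width.

The door frame is on top of the table.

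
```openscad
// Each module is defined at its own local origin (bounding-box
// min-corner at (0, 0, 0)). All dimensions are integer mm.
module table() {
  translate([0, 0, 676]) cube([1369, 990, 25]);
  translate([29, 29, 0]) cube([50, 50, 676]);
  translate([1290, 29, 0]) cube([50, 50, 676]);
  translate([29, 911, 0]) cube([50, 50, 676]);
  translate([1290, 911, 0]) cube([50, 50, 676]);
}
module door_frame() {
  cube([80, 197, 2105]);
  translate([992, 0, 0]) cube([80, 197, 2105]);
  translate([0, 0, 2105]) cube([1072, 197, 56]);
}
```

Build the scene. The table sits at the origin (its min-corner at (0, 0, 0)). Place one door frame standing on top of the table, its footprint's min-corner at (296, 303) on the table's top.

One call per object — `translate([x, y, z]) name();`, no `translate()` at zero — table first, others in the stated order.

table();
translate([296, 303, 701]) door_frame();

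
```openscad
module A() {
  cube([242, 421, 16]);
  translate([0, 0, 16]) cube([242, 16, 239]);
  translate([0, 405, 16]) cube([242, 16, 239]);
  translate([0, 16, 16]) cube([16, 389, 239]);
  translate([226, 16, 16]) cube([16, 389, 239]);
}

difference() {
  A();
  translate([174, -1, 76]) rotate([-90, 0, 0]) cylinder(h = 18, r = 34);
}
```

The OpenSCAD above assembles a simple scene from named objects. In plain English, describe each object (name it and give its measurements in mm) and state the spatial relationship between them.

A is an open storage box with external size 242×421×255 mm and wall thickness 16 mm (the base is also 16 mm thick). The base covers the whole footprint; the four walls stand on the base, with the y-facing walls full-width and the x-facing walls fitting between their inner faces.

The open box has a circular hole of radius 34 mm through its front wall, centred at (x = 174, z = 76).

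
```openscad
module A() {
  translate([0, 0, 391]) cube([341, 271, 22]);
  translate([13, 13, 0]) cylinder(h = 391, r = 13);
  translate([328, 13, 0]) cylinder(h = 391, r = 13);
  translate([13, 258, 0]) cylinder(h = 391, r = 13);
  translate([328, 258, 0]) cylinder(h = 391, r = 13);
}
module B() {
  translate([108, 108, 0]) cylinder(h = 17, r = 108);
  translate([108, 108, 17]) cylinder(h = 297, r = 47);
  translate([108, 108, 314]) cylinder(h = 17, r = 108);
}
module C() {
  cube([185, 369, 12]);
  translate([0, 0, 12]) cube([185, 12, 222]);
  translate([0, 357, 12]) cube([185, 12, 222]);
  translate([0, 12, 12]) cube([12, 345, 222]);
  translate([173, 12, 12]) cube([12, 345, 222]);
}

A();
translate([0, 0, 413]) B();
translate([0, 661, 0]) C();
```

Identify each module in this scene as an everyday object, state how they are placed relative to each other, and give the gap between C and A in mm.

The open box's nearest face is 390 mm from the stool's +y face.

A is a stool. B is a spool. C is an open box. The spool is on top of the stool. The open box is on the floor beside the stool on its +y side. The gap between the open box and the stool is 390 mm.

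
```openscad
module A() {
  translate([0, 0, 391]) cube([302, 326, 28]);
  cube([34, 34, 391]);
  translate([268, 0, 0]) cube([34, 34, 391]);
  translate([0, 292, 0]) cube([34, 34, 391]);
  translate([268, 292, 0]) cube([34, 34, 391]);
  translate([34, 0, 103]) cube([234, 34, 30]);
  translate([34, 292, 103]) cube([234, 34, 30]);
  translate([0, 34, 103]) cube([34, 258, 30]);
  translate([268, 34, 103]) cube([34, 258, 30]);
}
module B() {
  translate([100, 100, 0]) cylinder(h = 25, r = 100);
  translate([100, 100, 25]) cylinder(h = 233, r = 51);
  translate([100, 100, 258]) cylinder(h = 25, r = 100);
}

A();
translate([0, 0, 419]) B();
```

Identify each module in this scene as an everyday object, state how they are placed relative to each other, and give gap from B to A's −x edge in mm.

A is a stool. B is a spool. The spool is on top of the stool. The gap from the spool to the stool's −x edge is 0 mm.

The spool's min-x is at 0; the stool's min-x is 0; gap = 0 mm.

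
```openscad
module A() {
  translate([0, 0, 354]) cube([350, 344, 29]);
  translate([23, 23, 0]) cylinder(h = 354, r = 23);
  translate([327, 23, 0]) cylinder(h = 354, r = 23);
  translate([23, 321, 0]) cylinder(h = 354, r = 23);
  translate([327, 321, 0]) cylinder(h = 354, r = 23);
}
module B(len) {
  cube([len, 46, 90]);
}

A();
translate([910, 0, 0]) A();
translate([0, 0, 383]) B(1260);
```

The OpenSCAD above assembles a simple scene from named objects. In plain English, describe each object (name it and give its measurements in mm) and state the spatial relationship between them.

A is a four-legged stool. The seat is 350×344 mm, 29 mm thick, top at z = 383 mm. It stands on four round legs, each 46 mm in diameter, from z = 0 to the seat underside, each leg's axis is inset half a diameter from the nearest pair of seat edges (so the leg's bounding box is flush with the corner).

B is a rectangular beam 1260 mm long (x), 46 mm deep (y), 90 mm thick (z).

The beam spans the tops of two stools placed 560 mm apart, resting at z = 383 mm.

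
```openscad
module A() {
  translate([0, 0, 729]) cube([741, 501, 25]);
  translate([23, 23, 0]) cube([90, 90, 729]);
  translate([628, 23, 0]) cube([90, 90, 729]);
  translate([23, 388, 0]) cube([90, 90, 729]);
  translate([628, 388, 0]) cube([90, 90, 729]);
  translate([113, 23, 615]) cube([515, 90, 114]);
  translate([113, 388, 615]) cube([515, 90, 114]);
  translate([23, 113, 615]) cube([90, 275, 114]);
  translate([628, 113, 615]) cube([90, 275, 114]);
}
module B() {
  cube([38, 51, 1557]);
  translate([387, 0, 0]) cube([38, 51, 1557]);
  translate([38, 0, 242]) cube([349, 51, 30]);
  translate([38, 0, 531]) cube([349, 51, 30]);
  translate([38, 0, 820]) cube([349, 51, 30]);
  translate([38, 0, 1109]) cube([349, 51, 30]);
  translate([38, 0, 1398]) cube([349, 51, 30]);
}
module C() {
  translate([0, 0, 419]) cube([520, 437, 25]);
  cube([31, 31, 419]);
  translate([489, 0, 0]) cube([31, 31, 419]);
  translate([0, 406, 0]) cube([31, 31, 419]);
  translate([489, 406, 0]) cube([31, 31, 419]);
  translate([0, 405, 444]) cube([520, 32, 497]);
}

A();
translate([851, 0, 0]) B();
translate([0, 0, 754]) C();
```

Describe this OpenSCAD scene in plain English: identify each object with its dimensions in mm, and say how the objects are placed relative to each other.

A is a table with a 741×501 mm rectangular top, 25 mm thick, top surface at z = 754 mm, supported by four 90×90 mm square legs, each inset 23 mm from the nearest pair of top edges, running from the floor. Four apron rails, 90 mm thick and 114 mm tall, run between adjacent legs with their top edges flush with the underside of the top and their outer faces flush with the legs' outer faces.

B is a wooden ladder with two side rails of 38×51 mm section and 1557 mm height, set 425 mm apart overall. Between them run 5 rectangular rungs (51 mm deep, 30 mm thick), front faces flush with the rails' −y face. The bottom of the first rung is 242 mm above the floor and each subsequent rung is 289 mm higher than the one below.

C is a chair. The seat is a 520×437×25 mm slab with its top at z = 444 mm, on four 31×31 mm corner legs (flush with the seat edges, standing on z = 0). A flat backrest 32 mm thick, 497 mm tall, spans the full seat width and rises from the seat top along its +y edge, rear face flush with the rear of the seat.

The ladder is on the floor beside the table on its +x side. The chair is on top of the table.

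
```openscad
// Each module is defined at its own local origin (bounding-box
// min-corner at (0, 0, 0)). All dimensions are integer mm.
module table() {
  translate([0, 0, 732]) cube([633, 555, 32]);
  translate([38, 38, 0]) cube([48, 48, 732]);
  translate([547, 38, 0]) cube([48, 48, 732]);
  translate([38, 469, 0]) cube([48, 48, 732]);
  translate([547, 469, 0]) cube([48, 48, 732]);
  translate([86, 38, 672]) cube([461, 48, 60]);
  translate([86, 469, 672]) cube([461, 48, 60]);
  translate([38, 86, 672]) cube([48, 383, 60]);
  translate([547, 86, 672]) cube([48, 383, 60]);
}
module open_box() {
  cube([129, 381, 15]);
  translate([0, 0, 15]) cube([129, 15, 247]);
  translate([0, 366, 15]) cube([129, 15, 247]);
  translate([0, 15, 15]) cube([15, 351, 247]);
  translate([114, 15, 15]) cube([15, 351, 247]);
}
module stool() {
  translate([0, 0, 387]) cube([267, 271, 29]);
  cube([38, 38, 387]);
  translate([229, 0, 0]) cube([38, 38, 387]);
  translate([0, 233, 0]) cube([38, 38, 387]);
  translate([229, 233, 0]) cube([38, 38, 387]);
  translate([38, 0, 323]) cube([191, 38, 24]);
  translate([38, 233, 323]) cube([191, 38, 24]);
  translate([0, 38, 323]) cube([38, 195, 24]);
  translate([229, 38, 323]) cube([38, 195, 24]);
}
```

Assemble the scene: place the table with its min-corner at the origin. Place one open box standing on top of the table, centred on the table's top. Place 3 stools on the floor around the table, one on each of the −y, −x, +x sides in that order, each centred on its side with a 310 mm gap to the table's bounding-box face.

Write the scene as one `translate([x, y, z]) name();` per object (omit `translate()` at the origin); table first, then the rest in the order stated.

table();
translate([252, 87, 764]) open_box();
translate([183, -581, 0]) stool();
translate([-577, 142, 0]) stool();
translate([943, 142, 0]) stool();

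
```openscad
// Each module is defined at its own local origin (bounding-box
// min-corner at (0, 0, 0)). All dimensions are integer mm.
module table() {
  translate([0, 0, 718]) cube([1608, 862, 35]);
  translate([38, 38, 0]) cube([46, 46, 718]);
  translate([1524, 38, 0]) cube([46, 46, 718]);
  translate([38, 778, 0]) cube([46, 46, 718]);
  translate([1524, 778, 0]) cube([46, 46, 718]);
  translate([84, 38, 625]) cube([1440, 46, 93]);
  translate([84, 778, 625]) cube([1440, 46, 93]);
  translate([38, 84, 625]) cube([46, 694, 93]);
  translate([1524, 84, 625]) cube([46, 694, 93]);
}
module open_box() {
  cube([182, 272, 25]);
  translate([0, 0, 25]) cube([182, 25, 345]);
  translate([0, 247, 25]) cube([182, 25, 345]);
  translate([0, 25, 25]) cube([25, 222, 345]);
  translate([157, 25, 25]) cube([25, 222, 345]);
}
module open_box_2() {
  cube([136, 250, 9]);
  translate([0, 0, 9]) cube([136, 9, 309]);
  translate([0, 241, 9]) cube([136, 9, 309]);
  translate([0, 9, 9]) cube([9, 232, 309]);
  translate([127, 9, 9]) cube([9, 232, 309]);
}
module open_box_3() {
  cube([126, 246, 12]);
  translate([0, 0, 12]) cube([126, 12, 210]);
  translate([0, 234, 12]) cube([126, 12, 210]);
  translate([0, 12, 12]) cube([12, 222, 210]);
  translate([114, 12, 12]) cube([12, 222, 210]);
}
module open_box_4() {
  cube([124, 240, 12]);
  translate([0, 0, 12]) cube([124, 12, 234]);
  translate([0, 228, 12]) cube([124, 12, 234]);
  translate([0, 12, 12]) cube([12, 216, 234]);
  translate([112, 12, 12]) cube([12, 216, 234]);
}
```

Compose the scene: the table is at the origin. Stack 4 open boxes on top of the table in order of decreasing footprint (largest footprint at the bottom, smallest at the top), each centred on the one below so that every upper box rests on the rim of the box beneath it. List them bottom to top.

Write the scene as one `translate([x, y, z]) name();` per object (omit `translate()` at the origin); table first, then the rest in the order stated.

table();
translate([713, 295, 753]) open_box();
translate([736, 306, 1123]) open_box_2();
translate([741, 308, 1441]) open_box_3();
translate([742, 311, 1663]) open_box_4();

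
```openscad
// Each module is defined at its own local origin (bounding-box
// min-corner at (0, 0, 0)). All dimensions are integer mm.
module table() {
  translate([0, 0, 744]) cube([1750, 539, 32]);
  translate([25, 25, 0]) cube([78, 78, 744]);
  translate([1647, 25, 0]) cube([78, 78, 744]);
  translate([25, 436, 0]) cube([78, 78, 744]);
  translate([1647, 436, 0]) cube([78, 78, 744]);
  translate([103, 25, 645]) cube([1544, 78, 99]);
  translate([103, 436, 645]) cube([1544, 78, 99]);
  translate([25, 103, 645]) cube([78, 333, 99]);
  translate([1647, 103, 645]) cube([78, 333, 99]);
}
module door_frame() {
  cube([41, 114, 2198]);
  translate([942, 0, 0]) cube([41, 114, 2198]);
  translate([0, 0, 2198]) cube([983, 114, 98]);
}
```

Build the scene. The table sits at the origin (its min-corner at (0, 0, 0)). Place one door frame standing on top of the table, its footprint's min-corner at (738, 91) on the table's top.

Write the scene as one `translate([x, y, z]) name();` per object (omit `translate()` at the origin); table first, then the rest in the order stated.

table();
translate([738, 91, 776]) door_frame();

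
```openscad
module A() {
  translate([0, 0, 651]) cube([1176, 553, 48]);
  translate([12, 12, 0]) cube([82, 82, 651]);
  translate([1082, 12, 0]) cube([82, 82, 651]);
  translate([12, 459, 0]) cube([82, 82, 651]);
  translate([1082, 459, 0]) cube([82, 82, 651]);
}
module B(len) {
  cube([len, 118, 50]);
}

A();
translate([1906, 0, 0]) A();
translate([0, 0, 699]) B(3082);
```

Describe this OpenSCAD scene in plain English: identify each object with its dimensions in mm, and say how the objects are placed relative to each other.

A is a table with a 1176×553 mm rectangular top, 48 mm thick, top surface at z = 699 mm, supported by four 82×82 mm square legs, each inset 12 mm from the nearest pair of top edges, running from the floor.

B is a rectangular beam 3082 mm long (x), 118 mm deep (y), 50 mm thick (z).

The beam spans the tops of two tables placed 730 mm apart, resting at z = 699 mm.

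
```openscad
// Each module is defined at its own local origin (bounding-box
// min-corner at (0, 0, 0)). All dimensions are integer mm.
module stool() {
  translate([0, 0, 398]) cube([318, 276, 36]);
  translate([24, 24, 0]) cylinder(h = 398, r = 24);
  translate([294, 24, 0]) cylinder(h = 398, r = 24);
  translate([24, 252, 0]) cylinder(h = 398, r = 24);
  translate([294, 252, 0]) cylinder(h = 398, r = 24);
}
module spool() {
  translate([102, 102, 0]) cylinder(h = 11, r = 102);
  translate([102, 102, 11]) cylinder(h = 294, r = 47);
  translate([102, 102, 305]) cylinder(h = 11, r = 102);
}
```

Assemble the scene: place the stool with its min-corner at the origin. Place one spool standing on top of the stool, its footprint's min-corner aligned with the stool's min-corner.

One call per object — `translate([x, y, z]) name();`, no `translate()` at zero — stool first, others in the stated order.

stool();
translate([0, 0, 434]) spool();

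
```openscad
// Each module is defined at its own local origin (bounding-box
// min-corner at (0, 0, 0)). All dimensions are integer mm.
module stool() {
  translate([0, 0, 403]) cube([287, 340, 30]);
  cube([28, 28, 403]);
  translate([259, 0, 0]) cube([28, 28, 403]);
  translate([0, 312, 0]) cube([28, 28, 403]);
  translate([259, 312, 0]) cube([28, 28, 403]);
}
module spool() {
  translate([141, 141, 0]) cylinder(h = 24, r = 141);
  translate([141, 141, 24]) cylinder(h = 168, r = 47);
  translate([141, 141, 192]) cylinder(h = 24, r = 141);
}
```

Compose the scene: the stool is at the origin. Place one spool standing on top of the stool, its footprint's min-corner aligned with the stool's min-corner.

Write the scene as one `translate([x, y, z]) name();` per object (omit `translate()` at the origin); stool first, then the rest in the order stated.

stool();
translate([0, 0, 433]) spool();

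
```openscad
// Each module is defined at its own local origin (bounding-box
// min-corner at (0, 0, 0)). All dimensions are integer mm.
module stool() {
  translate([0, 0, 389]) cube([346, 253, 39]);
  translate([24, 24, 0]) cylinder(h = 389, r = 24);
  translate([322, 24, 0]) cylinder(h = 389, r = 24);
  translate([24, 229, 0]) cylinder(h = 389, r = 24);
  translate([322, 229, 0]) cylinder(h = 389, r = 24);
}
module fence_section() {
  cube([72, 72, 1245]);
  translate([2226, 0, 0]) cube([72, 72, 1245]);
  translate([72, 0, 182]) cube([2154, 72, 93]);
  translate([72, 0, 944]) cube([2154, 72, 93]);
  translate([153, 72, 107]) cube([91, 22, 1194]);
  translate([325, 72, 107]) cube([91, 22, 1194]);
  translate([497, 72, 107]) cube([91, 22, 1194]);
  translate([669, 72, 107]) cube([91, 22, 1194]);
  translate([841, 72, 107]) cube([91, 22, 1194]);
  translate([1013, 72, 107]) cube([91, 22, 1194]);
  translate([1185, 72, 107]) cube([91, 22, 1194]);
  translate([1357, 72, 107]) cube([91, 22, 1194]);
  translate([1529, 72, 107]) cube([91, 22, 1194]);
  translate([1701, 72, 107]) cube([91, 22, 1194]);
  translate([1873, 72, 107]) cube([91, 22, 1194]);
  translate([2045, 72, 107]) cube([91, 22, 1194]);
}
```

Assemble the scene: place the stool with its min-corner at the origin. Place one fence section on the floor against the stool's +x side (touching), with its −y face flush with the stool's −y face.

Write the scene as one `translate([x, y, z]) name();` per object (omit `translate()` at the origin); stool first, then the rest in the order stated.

stool();
translate([346, 0, 0]) fence_section();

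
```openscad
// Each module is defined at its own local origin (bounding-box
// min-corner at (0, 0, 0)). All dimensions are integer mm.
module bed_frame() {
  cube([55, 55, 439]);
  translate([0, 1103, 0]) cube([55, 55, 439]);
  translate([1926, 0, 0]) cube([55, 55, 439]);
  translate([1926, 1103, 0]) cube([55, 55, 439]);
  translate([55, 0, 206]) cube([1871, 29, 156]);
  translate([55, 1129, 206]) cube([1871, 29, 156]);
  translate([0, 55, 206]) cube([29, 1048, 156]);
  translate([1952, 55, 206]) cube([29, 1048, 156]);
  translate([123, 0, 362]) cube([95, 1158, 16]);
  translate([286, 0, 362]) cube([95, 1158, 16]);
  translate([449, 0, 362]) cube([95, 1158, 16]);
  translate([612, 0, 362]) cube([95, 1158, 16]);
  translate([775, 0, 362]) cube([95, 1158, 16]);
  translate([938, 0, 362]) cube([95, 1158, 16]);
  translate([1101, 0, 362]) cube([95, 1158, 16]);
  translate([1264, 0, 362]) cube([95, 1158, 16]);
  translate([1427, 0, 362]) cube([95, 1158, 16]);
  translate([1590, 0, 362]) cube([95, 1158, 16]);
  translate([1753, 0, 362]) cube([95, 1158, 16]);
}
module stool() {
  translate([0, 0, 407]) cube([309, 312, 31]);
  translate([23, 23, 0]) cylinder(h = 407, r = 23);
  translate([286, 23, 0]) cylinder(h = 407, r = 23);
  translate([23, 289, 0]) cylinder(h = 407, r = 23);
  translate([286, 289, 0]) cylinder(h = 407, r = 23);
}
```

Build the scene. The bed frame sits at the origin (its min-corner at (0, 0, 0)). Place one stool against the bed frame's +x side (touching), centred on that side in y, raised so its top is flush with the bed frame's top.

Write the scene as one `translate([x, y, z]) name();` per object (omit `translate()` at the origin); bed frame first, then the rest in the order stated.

bed_frame();
translate([1981, 423, 1]) stool();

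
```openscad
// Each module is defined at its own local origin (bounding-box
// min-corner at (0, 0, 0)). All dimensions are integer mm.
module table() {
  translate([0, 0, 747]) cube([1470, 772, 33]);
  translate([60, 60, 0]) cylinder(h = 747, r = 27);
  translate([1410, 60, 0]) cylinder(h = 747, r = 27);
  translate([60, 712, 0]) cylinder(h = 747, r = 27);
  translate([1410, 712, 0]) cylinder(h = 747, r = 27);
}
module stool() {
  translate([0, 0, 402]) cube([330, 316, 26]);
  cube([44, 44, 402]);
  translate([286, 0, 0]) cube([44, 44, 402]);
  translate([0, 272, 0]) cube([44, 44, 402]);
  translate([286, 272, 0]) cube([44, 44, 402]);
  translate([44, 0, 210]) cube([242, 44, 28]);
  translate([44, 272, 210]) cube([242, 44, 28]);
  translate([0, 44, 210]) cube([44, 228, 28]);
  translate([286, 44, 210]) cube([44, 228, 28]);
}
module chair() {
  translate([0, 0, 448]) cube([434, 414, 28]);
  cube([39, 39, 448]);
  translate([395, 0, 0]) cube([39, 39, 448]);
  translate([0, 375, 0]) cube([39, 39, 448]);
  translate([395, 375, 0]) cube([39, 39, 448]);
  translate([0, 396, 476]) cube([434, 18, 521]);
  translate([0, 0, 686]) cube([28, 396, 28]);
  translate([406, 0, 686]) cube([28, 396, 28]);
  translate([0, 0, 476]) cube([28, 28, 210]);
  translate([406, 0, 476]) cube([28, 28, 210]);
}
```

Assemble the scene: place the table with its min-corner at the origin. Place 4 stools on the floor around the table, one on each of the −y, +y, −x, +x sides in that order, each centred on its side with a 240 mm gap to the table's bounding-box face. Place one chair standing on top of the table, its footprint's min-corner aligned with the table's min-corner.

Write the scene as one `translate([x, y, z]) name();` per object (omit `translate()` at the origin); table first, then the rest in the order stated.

table();
translate([570, -556, 0]) stool();
translate([570, 1012, 0]) stool();
translate([-570, 228, 0]) stool();
translate([1710, 228, 0]) stool();
translate([0, 0, 780]) chair();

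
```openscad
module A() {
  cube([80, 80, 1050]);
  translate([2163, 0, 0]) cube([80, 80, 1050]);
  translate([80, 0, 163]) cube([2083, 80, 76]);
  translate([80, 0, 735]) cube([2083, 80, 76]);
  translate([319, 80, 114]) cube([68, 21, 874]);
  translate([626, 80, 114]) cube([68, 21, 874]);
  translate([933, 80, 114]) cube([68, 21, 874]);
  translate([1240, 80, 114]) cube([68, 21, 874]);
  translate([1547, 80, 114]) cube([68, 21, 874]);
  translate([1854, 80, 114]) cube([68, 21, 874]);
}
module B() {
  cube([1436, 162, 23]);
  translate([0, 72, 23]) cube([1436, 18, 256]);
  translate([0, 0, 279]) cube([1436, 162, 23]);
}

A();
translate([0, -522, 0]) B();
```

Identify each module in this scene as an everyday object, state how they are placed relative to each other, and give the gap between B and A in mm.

A is a fence section. B is an I-beam. The I-beam is on the floor beside the fence section on its −y side. The gap between the I-beam and the fence section is 360 mm.

The I-beam's nearest face is 360 mm from the fence section's −y face.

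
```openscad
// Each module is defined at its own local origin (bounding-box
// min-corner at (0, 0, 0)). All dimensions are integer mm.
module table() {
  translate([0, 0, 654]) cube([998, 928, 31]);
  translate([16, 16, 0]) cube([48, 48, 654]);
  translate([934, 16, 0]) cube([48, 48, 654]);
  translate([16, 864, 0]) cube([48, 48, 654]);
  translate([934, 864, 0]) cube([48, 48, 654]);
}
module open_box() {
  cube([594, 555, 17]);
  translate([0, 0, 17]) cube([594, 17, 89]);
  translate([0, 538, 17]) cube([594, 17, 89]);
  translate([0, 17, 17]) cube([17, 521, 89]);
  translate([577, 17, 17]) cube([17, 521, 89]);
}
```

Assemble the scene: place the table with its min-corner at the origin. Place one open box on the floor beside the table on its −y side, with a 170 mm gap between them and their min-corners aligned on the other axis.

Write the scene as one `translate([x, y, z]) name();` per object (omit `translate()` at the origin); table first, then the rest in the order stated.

table();
translate([0, -725, 0]) open_box();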